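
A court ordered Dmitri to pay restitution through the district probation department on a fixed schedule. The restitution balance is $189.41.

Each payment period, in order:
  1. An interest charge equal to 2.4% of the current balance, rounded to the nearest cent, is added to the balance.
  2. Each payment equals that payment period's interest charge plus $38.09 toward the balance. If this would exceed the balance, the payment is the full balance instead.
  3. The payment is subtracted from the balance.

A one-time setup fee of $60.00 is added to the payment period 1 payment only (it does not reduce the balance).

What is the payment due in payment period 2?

$41.72

Payment period 1: opening $189.41; interest $4.55 → $193.96; payment $42.64 (+ $60.00 fee); balance $151.32
Payment period 2: opening $151.32; interest $3.63 → $154.95; payment $41.72; balance $113.23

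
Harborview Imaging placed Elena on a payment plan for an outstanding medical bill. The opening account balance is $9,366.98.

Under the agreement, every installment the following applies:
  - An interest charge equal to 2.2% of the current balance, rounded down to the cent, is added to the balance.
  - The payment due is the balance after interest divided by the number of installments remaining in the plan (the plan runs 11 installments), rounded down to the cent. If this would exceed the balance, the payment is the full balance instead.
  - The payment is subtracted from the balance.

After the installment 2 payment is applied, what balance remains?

# | Opening | Interest | Payment | End bal
1 | $9,366.98 | $206.07 | $870.27 | $8,702.78
2 | $8,702.78 | $191.46 | $889.42 | $8,004.82

$8,004.82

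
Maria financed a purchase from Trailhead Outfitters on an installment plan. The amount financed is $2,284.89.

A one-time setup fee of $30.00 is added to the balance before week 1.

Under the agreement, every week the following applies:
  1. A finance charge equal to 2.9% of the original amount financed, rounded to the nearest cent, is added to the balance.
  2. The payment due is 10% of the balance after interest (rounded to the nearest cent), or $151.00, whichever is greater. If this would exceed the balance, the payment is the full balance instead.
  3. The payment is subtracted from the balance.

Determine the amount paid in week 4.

$191.54

Week 1: $2,314.89 +$66.26 interest = $2,381.15; pay $238.12 → $2,143.03
Week 2: $2,143.03 +$66.26 interest = $2,209.29; pay $220.93 → $1,988.36
Week 3: $1,988.36 +$66.26 interest = $2,054.62; pay $205.46 → $1,849.16
Week 4: $1,849.16 +$66.26 interest = $1,915.42; pay $191.54 → $1,723.88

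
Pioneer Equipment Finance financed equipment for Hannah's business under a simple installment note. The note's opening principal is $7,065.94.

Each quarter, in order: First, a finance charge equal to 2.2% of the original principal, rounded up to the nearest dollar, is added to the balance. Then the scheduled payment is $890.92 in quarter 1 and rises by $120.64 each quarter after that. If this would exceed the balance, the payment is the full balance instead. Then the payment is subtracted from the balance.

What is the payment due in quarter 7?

Quarter 1: opening $7,065.94; interest $156.00 → $7,221.94; payment $890.92; balance $6,331.02
Quarter 2: opening $6,331.02; interest $156.00 → $6,487.02; payment $1,011.56; balance $5,475.46
Quarter 3: opening $5,475.46; interest $156.00 → $5,631.46; payment $1,132.20; balance $4,499.26
Quarter 4: opening $4,499.26; interest $156.00 → $4,655.26; payment $1,252.84; balance $3,402.42
Quarter 5: opening $3,402.42; interest $156.00 → $3,558.42; payment $1,373.48; balance $2,184.94
Quarter 6: opening $2,184.94; interest $156.00 → $2,340.94; payment $1,494.12; balance $846.82
Quarter 7: opening $846.82; interest $156.00 → $1,002.82; payment $1,002.82; balance $0.00

$1,002.82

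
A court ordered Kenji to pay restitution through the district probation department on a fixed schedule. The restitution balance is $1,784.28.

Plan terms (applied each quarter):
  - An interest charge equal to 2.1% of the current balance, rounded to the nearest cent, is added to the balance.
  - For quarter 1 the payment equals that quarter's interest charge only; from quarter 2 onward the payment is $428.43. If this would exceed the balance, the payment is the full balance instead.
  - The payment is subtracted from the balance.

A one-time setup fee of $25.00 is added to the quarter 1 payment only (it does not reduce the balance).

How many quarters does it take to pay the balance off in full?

# | Opening | Interest | Payment | Fee | End bal
1 | $1,784.28 | $37.47 | $37.47 | $25.00 | $1,784.28
2 | $1,784.28 | $37.47 | $428.43 | — | $1,393.32
3 | $1,393.32 | $29.26 | $428.43 | — | $994.15
4 | $994.15 | $20.88 | $428.43 | — | $586.60
5 | $586.60 | $12.32 | $428.43 | — | $170.49
6 | $170.49 | $3.58 | $174.07 | — | $0.00
Balance reaches $0.00 in quarter 6.

6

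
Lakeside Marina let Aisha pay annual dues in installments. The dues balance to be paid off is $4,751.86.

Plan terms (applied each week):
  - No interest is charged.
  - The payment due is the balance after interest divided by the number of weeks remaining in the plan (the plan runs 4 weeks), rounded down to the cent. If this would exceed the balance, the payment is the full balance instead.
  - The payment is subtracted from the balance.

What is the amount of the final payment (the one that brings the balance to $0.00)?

Week 1: opening $4,751.86; payment $1,187.96; balance $3,563.90
Week 2: opening $3,563.90; payment $1,187.96; balance $2,375.94
Week 3: opening $2,375.94; payment $1,187.97; balance $1,187.97
Week 4: opening $1,187.97; payment $1,187.97; balance $0.00

$1,187.97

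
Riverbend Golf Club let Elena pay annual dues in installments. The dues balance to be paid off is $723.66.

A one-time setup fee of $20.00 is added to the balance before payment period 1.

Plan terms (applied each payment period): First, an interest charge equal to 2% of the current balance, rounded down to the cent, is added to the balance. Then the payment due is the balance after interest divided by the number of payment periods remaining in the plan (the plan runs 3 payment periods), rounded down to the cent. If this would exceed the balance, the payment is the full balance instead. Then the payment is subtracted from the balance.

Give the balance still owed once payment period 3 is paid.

$0.00

# | Opening | Interest | Payment | End bal
1 | $743.66 | $14.87 | $252.84 | $505.69
2 | $505.69 | $10.11 | $257.90 | $257.90
3 | $257.90 | $5.15 | $263.05 | $0.00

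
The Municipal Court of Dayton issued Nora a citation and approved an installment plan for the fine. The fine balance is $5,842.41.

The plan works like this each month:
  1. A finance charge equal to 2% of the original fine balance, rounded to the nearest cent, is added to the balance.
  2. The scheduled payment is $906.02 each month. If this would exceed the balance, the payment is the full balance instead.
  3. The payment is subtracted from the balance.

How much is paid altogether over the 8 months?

$6,777.21

# | Opening | Interest | Payment | End bal
1 | $5,842.41 | $116.85 | $906.02 | $5,053.24
2 | $5,053.24 | $116.85 | $906.02 | $4,264.07
3 | $4,264.07 | $116.85 | $906.02 | $3,474.90
4 | $3,474.90 | $116.85 | $906.02 | $2,685.73
5 | $2,685.73 | $116.85 | $906.02 | $1,896.56
6 | $1,896.56 | $116.85 | $906.02 | $1,107.39
7 | $1,107.39 | $116.85 | $906.02 | $318.22
8 | $318.22 | $116.85 | $435.07 | $0.00
Total paid: $6,777.21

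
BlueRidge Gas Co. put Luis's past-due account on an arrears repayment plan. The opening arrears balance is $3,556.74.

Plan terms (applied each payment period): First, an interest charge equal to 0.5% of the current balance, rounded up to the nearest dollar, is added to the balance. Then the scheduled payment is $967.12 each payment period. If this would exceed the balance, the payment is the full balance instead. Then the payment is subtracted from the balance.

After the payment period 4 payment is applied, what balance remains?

$0.00

Payment period 1: opening $3,556.74; interest $18.00 → $3,574.74; payment $967.12; balance $2,607.62
Payment period 2: opening $2,607.62; interest $14.00 → $2,621.62; payment $967.12; balance $1,654.50
Payment period 3: opening $1,654.50; interest $9.00 → $1,663.50; payment $967.12; balance $696.38
Payment period 4: opening $696.38; interest $4.00 → $700.38; payment $700.38; balance $0.00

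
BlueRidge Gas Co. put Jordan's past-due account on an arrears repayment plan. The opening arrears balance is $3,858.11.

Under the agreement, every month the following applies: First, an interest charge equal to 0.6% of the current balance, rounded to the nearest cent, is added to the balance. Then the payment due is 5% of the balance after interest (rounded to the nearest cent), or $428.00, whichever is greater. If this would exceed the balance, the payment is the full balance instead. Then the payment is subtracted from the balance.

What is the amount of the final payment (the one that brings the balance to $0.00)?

$126.52

Month 1: $3,858.11 +$23.15 interest = $3,881.26; pay $428.00 → $3,453.26
Month 2: $3,453.26 +$20.72 interest = $3,473.98; pay $428.00 → $3,045.98
Month 3: $3,045.98 +$18.28 interest = $3,064.26; pay $428.00 → $2,636.26
Month 4: $2,636.26 +$15.82 interest = $2,652.08; pay $428.00 → $2,224.08
Month 5: $2,224.08 +$13.34 interest = $2,237.42; pay $428.00 → $1,809.42
Month 6: $1,809.42 +$10.86 interest = $1,820.28; pay $428.00 → $1,392.28
Month 7: $1,392.28 +$8.35 interest = $1,400.63; pay $428.00 → $972.63
Month 8: $972.63 +$5.84 interest = $978.47; pay $428.00 → $550.47
Month 9: $550.47 +$3.30 interest = $553.77; pay $428.00 → $125.77
Month 10: $125.77 +$0.75 interest = $126.52; pay $126.52 → $0.00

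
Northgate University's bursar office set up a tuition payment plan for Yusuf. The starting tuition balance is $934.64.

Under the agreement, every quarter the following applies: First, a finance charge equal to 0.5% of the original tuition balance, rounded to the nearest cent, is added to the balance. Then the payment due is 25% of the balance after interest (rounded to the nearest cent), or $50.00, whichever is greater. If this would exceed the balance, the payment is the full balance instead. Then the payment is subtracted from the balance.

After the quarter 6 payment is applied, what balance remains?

Quarter 1: opening $934.64; interest $4.67 → $939.31; payment $234.83; balance $704.48
Quarter 2: opening $704.48; interest $4.67 → $709.15; payment $177.29; balance $531.86
Quarter 3: opening $531.86; interest $4.67 → $536.53; payment $134.13; balance $402.40
Quarter 4: opening $402.40; interest $4.67 → $407.07; payment $101.77; balance $305.30
Quarter 5: opening $305.30; interest $4.67 → $309.97; payment $77.49; balance $232.48
Quarter 6: opening $232.48; interest $4.67 → $237.15; payment $59.29; balance $177.86

$177.86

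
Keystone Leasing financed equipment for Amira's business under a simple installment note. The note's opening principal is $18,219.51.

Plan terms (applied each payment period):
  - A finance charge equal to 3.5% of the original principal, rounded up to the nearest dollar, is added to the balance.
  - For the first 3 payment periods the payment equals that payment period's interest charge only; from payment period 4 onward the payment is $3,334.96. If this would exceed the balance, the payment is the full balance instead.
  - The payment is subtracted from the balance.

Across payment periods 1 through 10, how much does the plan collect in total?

Payment period 1: $18,219.51 +$638.00 interest = $18,857.51; pay $638.00 → $18,219.51
Payment period 2: $18,219.51 +$638.00 interest = $18,857.51; pay $638.00 → $18,219.51
Payment period 3: $18,219.51 +$638.00 interest = $18,857.51; pay $638.00 → $18,219.51
Payment period 4: $18,219.51 +$638.00 interest = $18,857.51; pay $3,334.96 → $15,522.55
Payment period 5: $15,522.55 +$638.00 interest = $16,160.55; pay $3,334.96 → $12,825.59
Payment period 6: $12,825.59 +$638.00 interest = $13,463.59; pay $3,334.96 → $10,128.63
Payment period 7: $10,128.63 +$638.00 interest = $10,766.63; pay $3,334.96 → $7,431.67
Payment period 8: $7,431.67 +$638.00 interest = $8,069.67; pay $3,334.96 → $4,734.71
Payment period 9: $4,734.71 +$638.00 interest = $5,372.71; pay $3,334.96 → $2,037.75
Payment period 10: $2,037.75 +$638.00 interest = $2,675.75; pay $2,675.75 → $0.00
Total paid: $24,599.51

$24,599.51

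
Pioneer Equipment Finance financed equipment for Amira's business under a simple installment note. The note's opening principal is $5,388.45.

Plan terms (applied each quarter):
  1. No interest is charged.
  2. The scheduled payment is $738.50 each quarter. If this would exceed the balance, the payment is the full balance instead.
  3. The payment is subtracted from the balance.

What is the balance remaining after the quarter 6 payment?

Quarter 1: opening $5,388.45; payment $738.50; balance $4,649.95
Quarter 2: opening $4,649.95; payment $738.50; balance $3,911.45
Quarter 3: opening $3,911.45; payment $738.50; balance $3,172.95
Quarter 4: opening $3,172.95; payment $738.50; balance $2,434.45
Quarter 5: opening $2,434.45; payment $738.50; balance $1,695.95
Quarter 6: opening $1,695.95; payment $738.50; balance $957.45

$957.45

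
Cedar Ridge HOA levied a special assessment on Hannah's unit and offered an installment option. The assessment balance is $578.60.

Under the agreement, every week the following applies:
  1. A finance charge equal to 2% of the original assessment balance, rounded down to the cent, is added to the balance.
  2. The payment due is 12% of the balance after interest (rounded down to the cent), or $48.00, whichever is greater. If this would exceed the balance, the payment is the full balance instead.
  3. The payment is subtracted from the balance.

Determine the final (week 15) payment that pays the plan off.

Week 1: $578.60 +$11.57 interest = $590.17; pay $70.82 → $519.35
Week 2: $519.35 +$11.57 interest = $530.92; pay $63.71 → $467.21
Week 3: $467.21 +$11.57 interest = $478.78; pay $57.45 → $421.33
Week 4: $421.33 +$11.57 interest = $432.90; pay $51.94 → $380.96
Week 5: $380.96 +$11.57 interest = $392.53; pay $48.00 → $344.53
Week 6: $344.53 +$11.57 interest = $356.10; pay $48.00 → $308.10
Week 7: $308.10 +$11.57 interest = $319.67; pay $48.00 → $271.67
Week 8: $271.67 +$11.57 interest = $283.24; pay $48.00 → $235.24
Week 9: $235.24 +$11.57 interest = $246.81; pay $48.00 → $198.81
Week 10: $198.81 +$11.57 interest = $210.38; pay $48.00 → $162.38
Week 11: $162.38 +$11.57 interest = $173.95; pay $48.00 → $125.95
Week 12: $125.95 +$11.57 interest = $137.52; pay $48.00 → $89.52
Week 13: $89.52 +$11.57 interest = $101.09; pay $48.00 → $53.09
Week 14: $53.09 +$11.57 interest = $64.66; pay $48.00 → $16.66
Week 15: $16.66 +$11.57 interest = $28.23; pay $28.23 → $0.00

$28.23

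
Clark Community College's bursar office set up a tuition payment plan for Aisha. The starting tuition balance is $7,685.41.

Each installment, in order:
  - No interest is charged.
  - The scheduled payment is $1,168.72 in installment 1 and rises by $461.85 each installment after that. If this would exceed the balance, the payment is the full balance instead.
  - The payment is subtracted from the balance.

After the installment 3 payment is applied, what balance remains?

Installment 1: $7,685.41 − $1,168.72 → $6,516.69
Installment 2: $6,516.69 − $1,630.57 → $4,886.12
Installment 3: $4,886.12 − $2,092.42 → $2,793.70

$2,793.70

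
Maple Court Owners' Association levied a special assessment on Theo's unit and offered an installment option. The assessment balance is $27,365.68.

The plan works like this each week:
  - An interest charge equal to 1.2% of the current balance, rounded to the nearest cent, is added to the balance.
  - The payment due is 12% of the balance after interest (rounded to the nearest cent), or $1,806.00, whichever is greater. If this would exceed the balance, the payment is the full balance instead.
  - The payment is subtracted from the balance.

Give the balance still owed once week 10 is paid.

Week 1: $27,365.68 +$328.39 interest = $27,694.07; pay $3,323.29 → $24,370.78
Week 2: $24,370.78 +$292.45 interest = $24,663.23; pay $2,959.59 → $21,703.64
Week 3: $21,703.64 +$260.44 interest = $21,964.08; pay $2,635.69 → $19,328.39
Week 4: $19,328.39 +$231.94 interest = $19,560.33; pay $2,347.24 → $17,213.09
Week 5: $17,213.09 +$206.56 interest = $17,419.65; pay $2,090.36 → $15,329.29
Week 6: $15,329.29 +$183.95 interest = $15,513.24; pay $1,861.59 → $13,651.65
Week 7: $13,651.65 +$163.82 interest = $13,815.47; pay $1,806.00 → $12,009.47
Week 8: $12,009.47 +$144.11 interest = $12,153.58; pay $1,806.00 → $10,347.58
Week 9: $10,347.58 +$124.17 interest = $10,471.75; pay $1,806.00 → $8,665.75
Week 10: $8,665.75 +$103.99 interest = $8,769.74; pay $1,806.00 → $6,963.74

$6,963.74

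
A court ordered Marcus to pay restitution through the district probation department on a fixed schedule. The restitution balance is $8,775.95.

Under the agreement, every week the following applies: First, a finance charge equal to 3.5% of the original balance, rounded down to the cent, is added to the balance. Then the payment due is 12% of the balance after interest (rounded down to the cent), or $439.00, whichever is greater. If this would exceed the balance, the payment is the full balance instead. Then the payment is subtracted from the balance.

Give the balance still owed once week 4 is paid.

$6,164.57

# | Opening | Interest | Payment | End bal
1 | $8,775.95 | $307.15 | $1,089.97 | $7,993.13
2 | $7,993.13 | $307.15 | $996.03 | $7,304.25
3 | $7,304.25 | $307.15 | $913.36 | $6,698.04
4 | $6,698.04 | $307.15 | $840.62 | $6,164.57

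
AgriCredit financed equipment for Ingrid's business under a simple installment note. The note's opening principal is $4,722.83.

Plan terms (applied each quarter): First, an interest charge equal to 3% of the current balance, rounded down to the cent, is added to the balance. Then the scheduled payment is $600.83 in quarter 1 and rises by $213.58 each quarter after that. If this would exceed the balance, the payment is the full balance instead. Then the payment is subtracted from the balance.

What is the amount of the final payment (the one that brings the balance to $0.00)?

Quarter 1: opening $4,722.83; interest $141.68 → $4,864.51; payment $600.83; balance $4,263.68
Quarter 2: opening $4,263.68; interest $127.91 → $4,391.59; payment $814.41; balance $3,577.18
Quarter 3: opening $3,577.18; interest $107.31 → $3,684.49; payment $1,027.99; balance $2,656.50
Quarter 4: opening $2,656.50; interest $79.69 → $2,736.19; payment $1,241.57; balance $1,494.62
Quarter 5: opening $1,494.62; interest $44.83 → $1,539.45; payment $1,455.15; balance $84.30
Quarter 6: opening $84.30; interest $2.52 → $86.82; payment $86.82; balance $0.00

$86.82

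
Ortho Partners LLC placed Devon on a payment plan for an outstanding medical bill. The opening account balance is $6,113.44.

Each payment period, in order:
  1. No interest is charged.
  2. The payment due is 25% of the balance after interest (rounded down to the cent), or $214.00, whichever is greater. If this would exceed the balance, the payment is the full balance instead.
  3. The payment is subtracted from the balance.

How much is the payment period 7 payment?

$272.01

# | Opening | Payment | End bal
1 | $6,113.44 | $1,528.36 | $4,585.08
2 | $4,585.08 | $1,146.27 | $3,438.81
3 | $3,438.81 | $859.70 | $2,579.11
4 | $2,579.11 | $644.77 | $1,934.34
5 | $1,934.34 | $483.58 | $1,450.76
6 | $1,450.76 | $362.69 | $1,088.07
7 | $1,088.07 | $272.01 | $816.06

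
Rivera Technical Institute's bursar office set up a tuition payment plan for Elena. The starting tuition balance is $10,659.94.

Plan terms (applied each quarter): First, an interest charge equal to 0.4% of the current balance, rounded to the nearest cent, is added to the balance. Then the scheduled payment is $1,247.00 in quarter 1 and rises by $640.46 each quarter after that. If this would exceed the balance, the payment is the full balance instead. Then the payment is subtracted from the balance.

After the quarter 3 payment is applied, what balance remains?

$5,108.44

# | Opening | Interest | Payment | End bal
1 | $10,659.94 | $42.64 | $1,247.00 | $9,455.58
2 | $9,455.58 | $37.82 | $1,887.46 | $7,605.94
3 | $7,605.94 | $30.42 | $2,527.92 | $5,108.44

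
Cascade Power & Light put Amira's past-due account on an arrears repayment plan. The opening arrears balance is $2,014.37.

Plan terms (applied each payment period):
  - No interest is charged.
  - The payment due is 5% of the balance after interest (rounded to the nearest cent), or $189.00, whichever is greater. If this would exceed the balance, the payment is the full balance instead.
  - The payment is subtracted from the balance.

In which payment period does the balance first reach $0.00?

Payment period 1: $2,014.37 − $189.00 → $1,825.37
Payment period 2: $1,825.37 − $189.00 → $1,636.37
Payment period 3: $1,636.37 − $189.00 → $1,447.37
Payment period 4: $1,447.37 − $189.00 → $1,258.37
Payment period 5: $1,258.37 − $189.00 → $1,069.37
Payment period 6: $1,069.37 − $189.00 → $880.37
Payment period 7: $880.37 − $189.00 → $691.37
Payment period 8: $691.37 − $189.00 → $502.37
Payment period 9: $502.37 − $189.00 → $313.37
Payment period 10: $313.37 − $189.00 → $124.37
Payment period 11: $124.37 − $124.37 → $0.00
Balance reaches $0.00 in payment period 11.

11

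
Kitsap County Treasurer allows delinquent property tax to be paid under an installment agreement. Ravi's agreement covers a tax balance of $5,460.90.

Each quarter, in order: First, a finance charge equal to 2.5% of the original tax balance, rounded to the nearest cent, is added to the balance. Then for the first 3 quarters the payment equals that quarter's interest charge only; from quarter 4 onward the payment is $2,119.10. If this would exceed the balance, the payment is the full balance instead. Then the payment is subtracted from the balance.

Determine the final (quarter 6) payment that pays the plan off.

$1,632.26

# | Opening | Interest | Payment | End bal
1 | $5,460.90 | $136.52 | $136.52 | $5,460.90
2 | $5,460.90 | $136.52 | $136.52 | $5,460.90
3 | $5,460.90 | $136.52 | $136.52 | $5,460.90
4 | $5,460.90 | $136.52 | $2,119.10 | $3,478.32
5 | $3,478.32 | $136.52 | $2,119.10 | $1,495.74
6 | $1,495.74 | $136.52 | $1,632.26 | $0.00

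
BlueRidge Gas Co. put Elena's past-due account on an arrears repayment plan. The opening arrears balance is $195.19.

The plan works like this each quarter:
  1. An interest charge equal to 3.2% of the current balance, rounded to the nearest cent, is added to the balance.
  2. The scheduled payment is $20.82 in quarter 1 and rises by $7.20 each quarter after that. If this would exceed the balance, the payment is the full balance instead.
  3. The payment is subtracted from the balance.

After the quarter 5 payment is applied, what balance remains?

Quarter 1: opening $195.19; interest $6.25 → $201.44; payment $20.82; balance $180.62
Quarter 2: opening $180.62; interest $5.78 → $186.40; payment $28.02; balance $158.38
Quarter 3: opening $158.38; interest $5.07 → $163.45; payment $35.22; balance $128.23
Quarter 4: opening $128.23; interest $4.10 → $132.33; payment $42.42; balance $89.91
Quarter 5: opening $89.91; interest $2.88 → $92.79; payment $49.62; balance $43.17

$43.17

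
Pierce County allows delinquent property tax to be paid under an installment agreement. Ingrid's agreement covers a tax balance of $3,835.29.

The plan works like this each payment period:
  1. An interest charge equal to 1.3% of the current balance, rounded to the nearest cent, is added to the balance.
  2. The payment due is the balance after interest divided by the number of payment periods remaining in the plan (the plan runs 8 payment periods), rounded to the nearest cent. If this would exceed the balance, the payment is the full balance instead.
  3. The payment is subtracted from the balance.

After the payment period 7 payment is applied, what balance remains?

Payment period 1: opening $3,835.29; interest $49.86 → $3,885.15; payment $485.64; balance $3,399.51
Payment period 2: opening $3,399.51; interest $44.19 → $3,443.70; payment $491.96; balance $2,951.74
Payment period 3: opening $2,951.74; interest $38.37 → $2,990.11; payment $498.35; balance $2,491.76
Payment period 4: opening $2,491.76; interest $32.39 → $2,524.15; payment $504.83; balance $2,019.32
Payment period 5: opening $2,019.32; interest $26.25 → $2,045.57; payment $511.39; balance $1,534.18
Payment period 6: opening $1,534.18; interest $19.94 → $1,554.12; payment $518.04; balance $1,036.08
Payment period 7: opening $1,036.08; interest $13.47 → $1,049.55; payment $524.78; balance $524.77

$524.77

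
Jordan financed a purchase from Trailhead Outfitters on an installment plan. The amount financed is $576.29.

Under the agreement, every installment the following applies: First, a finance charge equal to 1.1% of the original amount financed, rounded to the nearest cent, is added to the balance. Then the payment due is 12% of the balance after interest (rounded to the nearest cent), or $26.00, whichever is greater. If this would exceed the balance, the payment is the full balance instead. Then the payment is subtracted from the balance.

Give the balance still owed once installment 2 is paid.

$456.76

Installment 1: opening $576.29; interest $6.34 → $582.63; payment $69.92; balance $512.71
Installment 2: opening $512.71; interest $6.34 → $519.05; payment $62.29; balance $456.76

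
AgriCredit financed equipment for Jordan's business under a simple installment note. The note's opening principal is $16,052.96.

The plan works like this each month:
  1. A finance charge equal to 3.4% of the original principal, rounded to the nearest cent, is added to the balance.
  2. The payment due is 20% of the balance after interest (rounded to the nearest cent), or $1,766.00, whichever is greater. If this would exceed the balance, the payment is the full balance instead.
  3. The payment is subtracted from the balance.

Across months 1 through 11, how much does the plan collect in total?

# | Opening | Interest | Payment | End bal
1 | $16,052.96 | $545.80 | $3,319.75 | $13,279.01
2 | $13,279.01 | $545.80 | $2,764.96 | $11,059.85
3 | $11,059.85 | $545.80 | $2,321.13 | $9,284.52
4 | $9,284.52 | $545.80 | $1,966.06 | $7,864.26
5 | $7,864.26 | $545.80 | $1,766.00 | $6,644.06
6 | $6,644.06 | $545.80 | $1,766.00 | $5,423.86
7 | $5,423.86 | $545.80 | $1,766.00 | $4,203.66
8 | $4,203.66 | $545.80 | $1,766.00 | $2,983.46
9 | $2,983.46 | $545.80 | $1,766.00 | $1,763.26
10 | $1,763.26 | $545.80 | $1,766.00 | $543.06
11 | $543.06 | $545.80 | $1,088.86 | $0.00
Total paid: $22,056.76

$22,056.76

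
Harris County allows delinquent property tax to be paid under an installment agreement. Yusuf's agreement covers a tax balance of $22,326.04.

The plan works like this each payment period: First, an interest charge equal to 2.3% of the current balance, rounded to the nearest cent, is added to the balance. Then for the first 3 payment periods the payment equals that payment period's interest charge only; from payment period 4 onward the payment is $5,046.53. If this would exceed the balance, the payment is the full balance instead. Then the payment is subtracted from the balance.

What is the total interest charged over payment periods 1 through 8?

$3,041.14

Payment period 1: opening $22,326.04; interest $513.50 → $22,839.54; payment $513.50; balance $22,326.04
Payment period 2: opening $22,326.04; interest $513.50 → $22,839.54; payment $513.50; balance $22,326.04
Payment period 3: opening $22,326.04; interest $513.50 → $22,839.54; payment $513.50; balance $22,326.04
Payment period 4: opening $22,326.04; interest $513.50 → $22,839.54; payment $5,046.53; balance $17,793.01
Payment period 5: opening $17,793.01; interest $409.24 → $18,202.25; payment $5,046.53; balance $13,155.72
Payment period 6: opening $13,155.72; interest $302.58 → $13,458.30; payment $5,046.53; balance $8,411.77
Payment period 7: opening $8,411.77; interest $193.47 → $8,605.24; payment $5,046.53; balance $3,558.71
Payment period 8: opening $3,558.71; interest $81.85 → $3,640.56; payment $3,640.56; balance $0.00
Total interest: $513.50 + $513.50 + $513.50 + $513.50 + $409.24 + $302.58 + $193.47 + $81.85 = $3,041.14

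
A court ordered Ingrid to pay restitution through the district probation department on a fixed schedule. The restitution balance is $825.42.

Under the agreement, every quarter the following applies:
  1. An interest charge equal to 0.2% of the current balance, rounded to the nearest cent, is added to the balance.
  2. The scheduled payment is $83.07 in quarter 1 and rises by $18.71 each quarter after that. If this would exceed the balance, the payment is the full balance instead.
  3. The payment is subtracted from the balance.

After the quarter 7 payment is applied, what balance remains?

$0.00

Quarter 1: $825.42 +$1.65 interest = $827.07; pay $83.07 → $744.00
Quarter 2: $744.00 +$1.49 interest = $745.49; pay $101.78 → $643.71
Quarter 3: $643.71 +$1.29 interest = $645.00; pay $120.49 → $524.51
Quarter 4: $524.51 +$1.05 interest = $525.56; pay $139.20 → $386.36
Quarter 5: $386.36 +$0.77 interest = $387.13; pay $157.91 → $229.22
Quarter 6: $229.22 +$0.46 interest = $229.68; pay $176.62 → $53.06
Quarter 7: $53.06 +$0.11 interest = $53.17; pay $53.17 → $0.00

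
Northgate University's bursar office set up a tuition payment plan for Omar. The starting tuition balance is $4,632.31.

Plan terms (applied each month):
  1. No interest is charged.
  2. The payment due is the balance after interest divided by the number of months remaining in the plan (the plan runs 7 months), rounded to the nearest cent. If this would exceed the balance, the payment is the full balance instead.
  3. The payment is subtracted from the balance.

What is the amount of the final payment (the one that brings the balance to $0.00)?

# | Opening | Payment | End bal
1 | $4,632.31 | $661.76 | $3,970.55
2 | $3,970.55 | $661.76 | $3,308.79
3 | $3,308.79 | $661.76 | $2,647.03
4 | $2,647.03 | $661.76 | $1,985.27
5 | $1,985.27 | $661.76 | $1,323.51
6 | $1,323.51 | $661.76 | $661.75
7 | $661.75 | $661.75 | $0.00

$661.75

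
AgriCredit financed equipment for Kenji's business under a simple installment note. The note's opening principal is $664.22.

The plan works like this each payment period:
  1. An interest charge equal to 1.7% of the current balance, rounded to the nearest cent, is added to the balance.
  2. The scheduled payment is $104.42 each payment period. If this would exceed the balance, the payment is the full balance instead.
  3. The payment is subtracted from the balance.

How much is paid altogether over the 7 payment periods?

$709.06

Payment period 1: $664.22 +$11.29 interest = $675.51; pay $104.42 → $571.09
Payment period 2: $571.09 +$9.71 interest = $580.80; pay $104.42 → $476.38
Payment period 3: $476.38 +$8.10 interest = $484.48; pay $104.42 → $380.06
Payment period 4: $380.06 +$6.46 interest = $386.52; pay $104.42 → $282.10
Payment period 5: $282.10 +$4.80 interest = $286.90; pay $104.42 → $182.48
Payment period 6: $182.48 +$3.10 interest = $185.58; pay $104.42 → $81.16
Payment period 7: $81.16 +$1.38 interest = $82.54; pay $82.54 → $0.00
Total paid: $709.06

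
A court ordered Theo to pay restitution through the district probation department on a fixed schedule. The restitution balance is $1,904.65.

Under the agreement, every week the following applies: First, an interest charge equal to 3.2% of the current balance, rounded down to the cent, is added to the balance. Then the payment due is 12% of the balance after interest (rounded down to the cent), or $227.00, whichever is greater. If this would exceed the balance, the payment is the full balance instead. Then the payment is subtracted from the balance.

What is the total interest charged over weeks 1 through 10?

$345.81

Week 1: opening $1,904.65; interest $60.94 → $1,965.59; payment $235.87; balance $1,729.72
Week 2: opening $1,729.72; interest $55.35 → $1,785.07; payment $227.00; balance $1,558.07
Week 3: opening $1,558.07; interest $49.85 → $1,607.92; payment $227.00; balance $1,380.92
Week 4: opening $1,380.92; interest $44.18 → $1,425.10; payment $227.00; balance $1,198.10
Week 5: opening $1,198.10; interest $38.33 → $1,236.43; payment $227.00; balance $1,009.43
Week 6: opening $1,009.43; interest $32.30 → $1,041.73; payment $227.00; balance $814.73
Week 7: opening $814.73; interest $26.07 → $840.80; payment $227.00; balance $613.80
Week 8: opening $613.80; interest $19.64 → $633.44; payment $227.00; balance $406.44
Week 9: opening $406.44; interest $13.00 → $419.44; payment $227.00; balance $192.44
Week 10: opening $192.44; interest $6.15 → $198.59; payment $198.59; balance $0.00
Total interest: $60.94 + $55.35 + $49.85 + $44.18 + $38.33 + $32.30 + $26.07 + $19.64 + $13.00 + $6.15 = $345.81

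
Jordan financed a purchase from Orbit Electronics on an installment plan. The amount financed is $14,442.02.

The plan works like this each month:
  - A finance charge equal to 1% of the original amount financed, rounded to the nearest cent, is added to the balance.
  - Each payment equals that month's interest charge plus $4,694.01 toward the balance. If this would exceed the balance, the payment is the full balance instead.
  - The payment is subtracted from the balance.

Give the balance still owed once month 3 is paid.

$359.99

Month 1: $14,442.02 +$144.42 interest = $14,586.44; pay $4,838.43 → $9,748.01
Month 2: $9,748.01 +$144.42 interest = $9,892.43; pay $4,838.43 → $5,054.00
Month 3: $5,054.00 +$144.42 interest = $5,198.42; pay $4,838.43 → $359.99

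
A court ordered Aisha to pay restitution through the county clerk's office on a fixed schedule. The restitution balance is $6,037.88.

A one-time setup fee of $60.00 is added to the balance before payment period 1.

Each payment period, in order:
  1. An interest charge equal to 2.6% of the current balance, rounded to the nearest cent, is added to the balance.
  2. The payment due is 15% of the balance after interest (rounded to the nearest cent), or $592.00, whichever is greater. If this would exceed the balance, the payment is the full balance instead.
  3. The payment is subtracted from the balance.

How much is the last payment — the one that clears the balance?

Payment period 1: $6,097.88 +$158.54 interest = $6,256.42; pay $938.46 → $5,317.96
Payment period 2: $5,317.96 +$138.27 interest = $5,456.23; pay $818.43 → $4,637.80
Payment period 3: $4,637.80 +$120.58 interest = $4,758.38; pay $713.76 → $4,044.62
Payment period 4: $4,044.62 +$105.16 interest = $4,149.78; pay $622.47 → $3,527.31
Payment period 5: $3,527.31 +$91.71 interest = $3,619.02; pay $592.00 → $3,027.02
Payment period 6: $3,027.02 +$78.70 interest = $3,105.72; pay $592.00 → $2,513.72
Payment period 7: $2,513.72 +$65.36 interest = $2,579.08; pay $592.00 → $1,987.08
Payment period 8: $1,987.08 +$51.66 interest = $2,038.74; pay $592.00 → $1,446.74
Payment period 9: $1,446.74 +$37.62 interest = $1,484.36; pay $592.00 → $892.36
Payment period 10: $892.36 +$23.20 interest = $915.56; pay $592.00 → $323.56
Payment period 11: $323.56 +$8.41 interest = $331.97; pay $331.97 → $0.00

$331.97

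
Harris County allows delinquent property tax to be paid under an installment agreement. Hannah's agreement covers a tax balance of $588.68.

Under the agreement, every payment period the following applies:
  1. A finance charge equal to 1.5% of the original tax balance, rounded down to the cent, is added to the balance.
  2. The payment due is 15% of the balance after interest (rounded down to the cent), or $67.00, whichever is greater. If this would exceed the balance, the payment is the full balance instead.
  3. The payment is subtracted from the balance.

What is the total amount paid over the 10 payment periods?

$676.98

Payment period 1: $588.68 +$8.83 interest = $597.51; pay $89.62 → $507.89
Payment period 2: $507.89 +$8.83 interest = $516.72; pay $77.50 → $439.22
Payment period 3: $439.22 +$8.83 interest = $448.05; pay $67.20 → $380.85
Payment period 4: $380.85 +$8.83 interest = $389.68; pay $67.00 → $322.68
Payment period 5: $322.68 +$8.83 interest = $331.51; pay $67.00 → $264.51
Payment period 6: $264.51 +$8.83 interest = $273.34; pay $67.00 → $206.34
Payment period 7: $206.34 +$8.83 interest = $215.17; pay $67.00 → $148.17
Payment period 8: $148.17 +$8.83 interest = $157.00; pay $67.00 → $90.00
Payment period 9: $90.00 +$8.83 interest = $98.83; pay $67.00 → $31.83
Payment period 10: $31.83 +$8.83 interest = $40.66; pay $40.66 → $0.00
Total paid: $676.98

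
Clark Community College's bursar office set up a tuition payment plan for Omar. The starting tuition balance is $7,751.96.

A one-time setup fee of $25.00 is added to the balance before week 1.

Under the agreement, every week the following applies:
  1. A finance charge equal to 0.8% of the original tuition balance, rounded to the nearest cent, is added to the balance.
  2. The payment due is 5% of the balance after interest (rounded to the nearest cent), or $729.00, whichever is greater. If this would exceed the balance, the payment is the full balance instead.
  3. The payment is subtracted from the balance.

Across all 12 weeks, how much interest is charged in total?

$744.24

# | Opening | Interest | Payment | End bal
1 | $7,776.96 | $62.02 | $729.00 | $7,109.98
2 | $7,109.98 | $62.02 | $729.00 | $6,443.00
3 | $6,443.00 | $62.02 | $729.00 | $5,776.02
4 | $5,776.02 | $62.02 | $729.00 | $5,109.04
5 | $5,109.04 | $62.02 | $729.00 | $4,442.06
6 | $4,442.06 | $62.02 | $729.00 | $3,775.08
7 | $3,775.08 | $62.02 | $729.00 | $3,108.10
8 | $3,108.10 | $62.02 | $729.00 | $2,441.12
9 | $2,441.12 | $62.02 | $729.00 | $1,774.14
10 | $1,774.14 | $62.02 | $729.00 | $1,107.16
11 | $1,107.16 | $62.02 | $729.00 | $440.18
12 | $440.18 | $62.02 | $502.20 | $0.00
Total interest: $62.02 + $62.02 + $62.02 + $62.02 + $62.02 + $62.02 + $62.02 + $62.02 + $62.02 + $62.02 + $62.02 + $62.02 = $744.24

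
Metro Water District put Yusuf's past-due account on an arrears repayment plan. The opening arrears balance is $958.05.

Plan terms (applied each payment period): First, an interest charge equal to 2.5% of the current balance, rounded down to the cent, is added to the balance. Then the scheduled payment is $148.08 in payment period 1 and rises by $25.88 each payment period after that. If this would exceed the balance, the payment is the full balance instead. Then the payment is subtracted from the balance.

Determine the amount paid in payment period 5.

$251.60

Payment period 1: $958.05 +$23.95 interest = $982.00; pay $148.08 → $833.92
Payment period 2: $833.92 +$20.84 interest = $854.76; pay $173.96 → $680.80
Payment period 3: $680.80 +$17.02 interest = $697.82; pay $199.84 → $497.98
Payment period 4: $497.98 +$12.44 interest = $510.42; pay $225.72 → $284.70
Payment period 5: $284.70 +$7.11 interest = $291.81; pay $251.60 → $40.21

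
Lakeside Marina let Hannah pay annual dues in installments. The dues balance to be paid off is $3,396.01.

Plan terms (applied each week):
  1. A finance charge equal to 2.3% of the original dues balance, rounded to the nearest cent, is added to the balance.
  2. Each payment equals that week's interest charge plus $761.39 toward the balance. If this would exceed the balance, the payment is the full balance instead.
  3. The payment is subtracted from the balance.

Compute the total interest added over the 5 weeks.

$390.55

# | Opening | Interest | Payment | End bal
1 | $3,396.01 | $78.11 | $839.50 | $2,634.62
2 | $2,634.62 | $78.11 | $839.50 | $1,873.23
3 | $1,873.23 | $78.11 | $839.50 | $1,111.84
4 | $1,111.84 | $78.11 | $839.50 | $350.45
5 | $350.45 | $78.11 | $428.56 | $0.00
Total interest: $78.11 + $78.11 + $78.11 + $78.11 + $78.11 = $390.55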